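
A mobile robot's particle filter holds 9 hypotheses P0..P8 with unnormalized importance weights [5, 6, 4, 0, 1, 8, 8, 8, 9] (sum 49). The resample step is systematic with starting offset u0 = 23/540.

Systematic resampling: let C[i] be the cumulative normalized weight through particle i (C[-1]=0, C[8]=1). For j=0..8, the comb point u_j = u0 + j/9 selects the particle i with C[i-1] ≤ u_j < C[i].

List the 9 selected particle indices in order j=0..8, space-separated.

0 1 2 5 5 6 7 8 8

C = [5/49, 11/49, 15/49, 15/49, 16/49, 24/49, 32/49, 40/49, 1]
j=0: u_0=23/540 ∈ [0, 5/49) → index 0
j=1: u_1=83/540 ∈ [5/49, 11/49) → index 1
j=2: u_2=143/540 ∈ [11/49, 15/49) → index 2
j=3: u_3=203/540 ∈ [16/49, 24/49) → index 5
j=4: u_4=263/540 ∈ [16/49, 24/49) → index 5
j=5: u_5=323/540 ∈ [24/49, 32/49) → index 6
j=6: u_6=383/540 ∈ [32/49, 40/49) → index 7
j=7: u_7=443/540 ∈ [40/49, 1) → index 8
j=8: u_8=503/540 ∈ [40/49, 1) → index 8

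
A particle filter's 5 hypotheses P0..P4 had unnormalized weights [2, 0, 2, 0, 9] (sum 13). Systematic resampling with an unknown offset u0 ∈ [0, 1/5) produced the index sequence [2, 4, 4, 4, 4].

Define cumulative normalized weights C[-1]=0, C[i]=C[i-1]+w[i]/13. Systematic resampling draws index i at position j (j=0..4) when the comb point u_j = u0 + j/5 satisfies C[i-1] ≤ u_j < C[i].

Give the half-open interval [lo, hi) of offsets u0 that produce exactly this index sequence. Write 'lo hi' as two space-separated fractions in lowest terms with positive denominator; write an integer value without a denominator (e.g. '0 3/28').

C = [2/13, 2/13, 4/13, 4/13, 1]
j=0 picked index 2: u0 ∈ [2/13, 4/13)
j=1 picked index 4: u0 ∈ [7/65, 4/5)
j=2 picked index 4: u0 ∈ [-6/65, 3/5)
j=3 picked index 4: u0 ∈ [-19/65, 2/5)
j=4 picked index 4: u0 ∈ [-32/65, 1/5)
intersection: [2/13, 1/5)

2/13 1/5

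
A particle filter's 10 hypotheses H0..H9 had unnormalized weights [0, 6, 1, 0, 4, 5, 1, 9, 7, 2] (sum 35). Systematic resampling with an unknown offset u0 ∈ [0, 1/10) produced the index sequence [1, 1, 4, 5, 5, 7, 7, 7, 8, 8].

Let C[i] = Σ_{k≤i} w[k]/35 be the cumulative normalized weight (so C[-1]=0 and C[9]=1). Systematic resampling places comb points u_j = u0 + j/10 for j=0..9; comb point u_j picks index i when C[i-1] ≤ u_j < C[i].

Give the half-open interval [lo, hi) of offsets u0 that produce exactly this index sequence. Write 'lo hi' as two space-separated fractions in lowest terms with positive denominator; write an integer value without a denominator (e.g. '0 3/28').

C = [0, 6/35, 1/5, 1/5, 11/35, 16/35, 17/35, 26/35, 33/35, 1]
j=0 picked index 1: u0 ∈ [0, 6/35)
j=1 picked index 1: u0 ∈ [-1/10, 1/14)
j=2 picked index 4: u0 ∈ [0, 4/35)
j=3 picked index 5: u0 ∈ [1/70, 11/70)
j=4 picked index 5: u0 ∈ [-3/35, 2/35)
j=5 picked index 7: u0 ∈ [-1/70, 17/70)
j=6 picked index 7: u0 ∈ [-4/35, 1/7)
j=7 picked index 7: u0 ∈ [-3/14, 3/70)
j=8 picked index 8: u0 ∈ [-2/35, 1/7)
j=9 picked index 8: u0 ∈ [-11/70, 3/70)
intersection: [1/70, 3/70)

1/70 3/70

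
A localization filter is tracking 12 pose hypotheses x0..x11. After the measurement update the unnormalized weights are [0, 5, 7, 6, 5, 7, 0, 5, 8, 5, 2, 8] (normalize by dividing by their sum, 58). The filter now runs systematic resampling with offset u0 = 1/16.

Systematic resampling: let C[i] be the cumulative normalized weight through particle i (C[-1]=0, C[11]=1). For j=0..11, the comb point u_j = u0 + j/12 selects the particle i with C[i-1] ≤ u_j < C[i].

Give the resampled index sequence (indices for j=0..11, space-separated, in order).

C = [0, 5/58, 6/29, 9/29, 23/58, 15/29, 15/29, 35/58, 43/58, 24/29, 25/29, 1]
j=0: u_0=1/16 ∈ [0, 5/58) → index 1
j=1: u_1=7/48 ∈ [5/58, 6/29) → index 2
j=2: u_2=11/48 ∈ [6/29, 9/29) → index 3
j=3: u_3=5/16 ∈ [9/29, 23/58) → index 4
j=4: u_4=19/48 ∈ [9/29, 23/58) → index 4
j=5: u_5=23/48 ∈ [23/58, 15/29) → index 5
j=6: u_6=9/16 ∈ [15/29, 35/58) → index 7
j=7: u_7=31/48 ∈ [35/58, 43/58) → index 8
j=8: u_8=35/48 ∈ [35/58, 43/58) → index 8
j=9: u_9=13/16 ∈ [43/58, 24/29) → index 9
j=10: u_10=43/48 ∈ [25/29, 1) → index 11
j=11: u_11=47/48 ∈ [25/29, 1) → index 11

1 2 3 4 4 5 7 8 8 9 11 11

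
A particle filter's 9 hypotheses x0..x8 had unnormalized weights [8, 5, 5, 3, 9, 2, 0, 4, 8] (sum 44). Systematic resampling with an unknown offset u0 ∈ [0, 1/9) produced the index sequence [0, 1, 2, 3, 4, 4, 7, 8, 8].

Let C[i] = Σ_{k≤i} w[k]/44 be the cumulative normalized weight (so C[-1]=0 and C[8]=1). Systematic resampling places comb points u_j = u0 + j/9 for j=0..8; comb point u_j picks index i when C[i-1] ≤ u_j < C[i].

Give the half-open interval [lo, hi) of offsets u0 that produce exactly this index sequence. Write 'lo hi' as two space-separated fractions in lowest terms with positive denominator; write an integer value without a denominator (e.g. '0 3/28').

C = [2/11, 13/44, 9/22, 21/44, 15/22, 8/11, 8/11, 9/11, 1]
j=0 picked index 0: u0 ∈ [0, 2/11)
j=1 picked index 1: u0 ∈ [7/99, 73/396)
j=2 picked index 2: u0 ∈ [29/396, 37/198)
j=3 picked index 3: u0 ∈ [5/66, 19/132)
j=4 picked index 4: u0 ∈ [13/396, 47/198)
j=5 picked index 4: u0 ∈ [-31/396, 25/198)
j=6 picked index 7: u0 ∈ [2/33, 5/33)
j=7 picked index 8: u0 ∈ [4/99, 2/9)
j=8 picked index 8: u0 ∈ [-7/99, 1/9)
intersection: [5/66, 1/9)

5/66 1/9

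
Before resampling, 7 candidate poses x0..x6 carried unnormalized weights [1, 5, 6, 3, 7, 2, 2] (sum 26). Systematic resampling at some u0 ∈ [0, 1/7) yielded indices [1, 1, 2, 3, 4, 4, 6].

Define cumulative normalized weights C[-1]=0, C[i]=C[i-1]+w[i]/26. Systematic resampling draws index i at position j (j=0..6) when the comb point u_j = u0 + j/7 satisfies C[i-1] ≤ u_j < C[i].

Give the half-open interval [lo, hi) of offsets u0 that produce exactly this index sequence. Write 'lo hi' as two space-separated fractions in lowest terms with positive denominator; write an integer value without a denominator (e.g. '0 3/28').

C = [1/26, 3/13, 6/13, 15/26, 11/13, 12/13, 1]
j=0 picked index 1: u0 ∈ [1/26, 3/13)
j=1 picked index 1: u0 ∈ [-19/182, 8/91)
j=2 picked index 2: u0 ∈ [-5/91, 16/91)
j=3 picked index 3: u0 ∈ [3/91, 27/182)
j=4 picked index 4: u0 ∈ [1/182, 25/91)
j=5 picked index 4: u0 ∈ [-25/182, 12/91)
j=6 picked index 6: u0 ∈ [6/91, 1/7)
intersection: [6/91, 8/91)

6/91 8/91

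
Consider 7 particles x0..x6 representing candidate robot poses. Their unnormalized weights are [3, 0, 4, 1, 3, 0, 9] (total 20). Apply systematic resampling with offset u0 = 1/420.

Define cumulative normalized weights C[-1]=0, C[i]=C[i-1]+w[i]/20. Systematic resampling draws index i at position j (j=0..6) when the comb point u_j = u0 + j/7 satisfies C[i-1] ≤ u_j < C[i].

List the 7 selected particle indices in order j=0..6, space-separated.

C = [3/20, 3/20, 7/20, 2/5, 11/20, 11/20, 1]
j=0: u_0=1/420 ∈ [0, 3/20) → index 0
j=1: u_1=61/420 ∈ [0, 3/20) → index 0
j=2: u_2=121/420 ∈ [3/20, 7/20) → index 2
j=3: u_3=181/420 ∈ [2/5, 11/20) → index 4
j=4: u_4=241/420 ∈ [11/20, 1) → index 6
j=5: u_5=43/60 ∈ [11/20, 1) → index 6
j=6: u_6=361/420 ∈ [11/20, 1) → index 6

0 0 2 4 6 6 6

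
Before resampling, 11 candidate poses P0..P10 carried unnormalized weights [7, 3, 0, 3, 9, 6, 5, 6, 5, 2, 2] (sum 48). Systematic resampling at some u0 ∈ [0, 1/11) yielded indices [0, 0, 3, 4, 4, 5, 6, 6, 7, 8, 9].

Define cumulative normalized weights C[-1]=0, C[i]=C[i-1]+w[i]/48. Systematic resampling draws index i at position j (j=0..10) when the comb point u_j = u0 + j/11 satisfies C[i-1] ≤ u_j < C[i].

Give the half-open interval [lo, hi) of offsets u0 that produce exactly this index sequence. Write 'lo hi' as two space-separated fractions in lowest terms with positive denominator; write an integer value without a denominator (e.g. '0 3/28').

C = [7/48, 5/24, 5/24, 13/48, 11/24, 7/12, 11/16, 13/16, 11/12, 23/24, 1]
j=0 picked index 0: u0 ∈ [0, 7/48)
j=1 picked index 0: u0 ∈ [-1/11, 29/528)
j=2 picked index 3: u0 ∈ [7/264, 47/528)
j=3 picked index 4: u0 ∈ [-1/528, 49/264)
j=4 picked index 4: u0 ∈ [-49/528, 25/264)
j=5 picked index 5: u0 ∈ [1/264, 17/132)
j=6 picked index 6: u0 ∈ [5/132, 25/176)
j=7 picked index 6: u0 ∈ [-7/132, 9/176)
j=8 picked index 7: u0 ∈ [-7/176, 15/176)
j=9 picked index 8: u0 ∈ [-1/176, 13/132)
j=10 picked index 9: u0 ∈ [1/132, 13/264)
intersection: [5/132, 13/264)

5/132 13/264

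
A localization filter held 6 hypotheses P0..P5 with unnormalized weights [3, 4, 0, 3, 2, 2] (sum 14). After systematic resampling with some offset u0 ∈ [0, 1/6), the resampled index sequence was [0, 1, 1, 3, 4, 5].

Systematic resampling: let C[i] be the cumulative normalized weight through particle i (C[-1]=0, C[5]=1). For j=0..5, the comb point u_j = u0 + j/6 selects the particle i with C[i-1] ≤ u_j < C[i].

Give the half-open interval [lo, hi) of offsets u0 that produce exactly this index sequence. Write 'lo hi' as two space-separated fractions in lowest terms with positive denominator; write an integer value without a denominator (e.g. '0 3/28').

1/21 1/6

C = [3/14, 1/2, 1/2, 5/7, 6/7, 1]
j=0 picked index 0: u0 ∈ [0, 3/14)
j=1 picked index 1: u0 ∈ [1/21, 1/3)
j=2 picked index 1: u0 ∈ [-5/42, 1/6)
j=3 picked index 3: u0 ∈ [0, 3/14)
j=4 picked index 4: u0 ∈ [1/21, 4/21)
j=5 picked index 5: u0 ∈ [1/42, 1/6)
intersection: [1/21, 1/6)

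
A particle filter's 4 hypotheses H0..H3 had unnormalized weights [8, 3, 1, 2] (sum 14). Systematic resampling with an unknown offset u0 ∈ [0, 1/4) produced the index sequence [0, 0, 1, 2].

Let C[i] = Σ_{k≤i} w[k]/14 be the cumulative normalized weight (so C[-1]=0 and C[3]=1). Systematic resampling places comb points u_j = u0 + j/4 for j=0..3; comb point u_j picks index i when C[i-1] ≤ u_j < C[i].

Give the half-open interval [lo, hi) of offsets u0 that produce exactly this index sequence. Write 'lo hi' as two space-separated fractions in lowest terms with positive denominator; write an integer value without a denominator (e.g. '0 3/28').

1/14 3/28

C = [4/7, 11/14, 6/7, 1]
j=0 picked index 0: u0 ∈ [0, 4/7)
j=1 picked index 0: u0 ∈ [-1/4, 9/28)
j=2 picked index 1: u0 ∈ [1/14, 2/7)
j=3 picked index 2: u0 ∈ [1/28, 3/28)
intersection: [1/14, 3/28)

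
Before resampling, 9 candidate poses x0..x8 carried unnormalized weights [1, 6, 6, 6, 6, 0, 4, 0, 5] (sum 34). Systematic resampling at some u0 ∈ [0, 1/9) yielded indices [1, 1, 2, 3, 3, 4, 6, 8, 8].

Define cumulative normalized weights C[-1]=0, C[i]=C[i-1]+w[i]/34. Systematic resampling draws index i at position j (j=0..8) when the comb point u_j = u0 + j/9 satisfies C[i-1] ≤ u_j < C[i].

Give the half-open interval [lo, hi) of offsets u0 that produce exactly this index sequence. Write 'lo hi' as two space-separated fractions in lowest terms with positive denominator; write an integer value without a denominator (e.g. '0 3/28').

23/306 29/306

C = [1/34, 7/34, 13/34, 19/34, 25/34, 25/34, 29/34, 29/34, 1]
j=0 picked index 1: u0 ∈ [1/34, 7/34)
j=1 picked index 1: u0 ∈ [-25/306, 29/306)
j=2 picked index 2: u0 ∈ [-5/306, 49/306)
j=3 picked index 3: u0 ∈ [5/102, 23/102)
j=4 picked index 3: u0 ∈ [-19/306, 35/306)
j=5 picked index 4: u0 ∈ [1/306, 55/306)
j=6 picked index 6: u0 ∈ [7/102, 19/102)
j=7 picked index 8: u0 ∈ [23/306, 2/9)
j=8 picked index 8: u0 ∈ [-11/306, 1/9)
intersection: [23/306, 29/306)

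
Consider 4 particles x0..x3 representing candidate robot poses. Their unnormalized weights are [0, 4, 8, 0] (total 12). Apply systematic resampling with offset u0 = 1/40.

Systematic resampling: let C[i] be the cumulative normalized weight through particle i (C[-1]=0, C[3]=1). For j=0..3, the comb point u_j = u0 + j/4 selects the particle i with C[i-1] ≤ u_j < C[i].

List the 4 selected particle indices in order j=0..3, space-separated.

1 1 2 2

C = [0, 1/3, 1, 1]
j=0: u_0=1/40 ∈ [0, 1/3) → index 1
j=1: u_1=11/40 ∈ [0, 1/3) → index 1
j=2: u_2=21/40 ∈ [1/3, 1) → index 2
j=3: u_3=31/40 ∈ [1/3, 1) → index 2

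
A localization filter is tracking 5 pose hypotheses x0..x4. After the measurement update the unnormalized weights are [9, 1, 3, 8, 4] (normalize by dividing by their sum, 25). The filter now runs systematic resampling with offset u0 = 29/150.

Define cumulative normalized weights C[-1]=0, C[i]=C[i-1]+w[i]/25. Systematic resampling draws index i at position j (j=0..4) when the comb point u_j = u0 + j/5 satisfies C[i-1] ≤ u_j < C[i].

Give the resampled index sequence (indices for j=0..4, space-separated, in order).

C = [9/25, 2/5, 13/25, 21/25, 1]
j=0: u_0=29/150 ∈ [0, 9/25) → index 0
j=1: u_1=59/150 ∈ [9/25, 2/5) → index 1
j=2: u_2=89/150 ∈ [13/25, 21/25) → index 3
j=3: u_3=119/150 ∈ [13/25, 21/25) → index 3
j=4: u_4=149/150 ∈ [21/25, 1) → index 4

0 1 3 3 4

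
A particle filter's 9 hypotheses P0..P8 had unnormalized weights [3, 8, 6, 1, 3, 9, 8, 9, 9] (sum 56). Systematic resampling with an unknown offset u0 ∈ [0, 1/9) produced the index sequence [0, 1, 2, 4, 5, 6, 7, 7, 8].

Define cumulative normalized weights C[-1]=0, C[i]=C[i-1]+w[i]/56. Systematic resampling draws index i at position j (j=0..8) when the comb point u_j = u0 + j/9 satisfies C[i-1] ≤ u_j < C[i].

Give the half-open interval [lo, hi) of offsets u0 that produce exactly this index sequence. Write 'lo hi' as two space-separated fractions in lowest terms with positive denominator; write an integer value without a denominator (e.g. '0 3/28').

1/84 1/24

C = [3/56, 11/56, 17/56, 9/28, 3/8, 15/28, 19/28, 47/56, 1]
j=0 picked index 0: u0 ∈ [0, 3/56)
j=1 picked index 1: u0 ∈ [-29/504, 43/504)
j=2 picked index 2: u0 ∈ [-13/504, 41/504)
j=3 picked index 4: u0 ∈ [-1/84, 1/24)
j=4 picked index 5: u0 ∈ [-5/72, 23/252)
j=5 picked index 6: u0 ∈ [-5/252, 31/252)
j=6 picked index 7: u0 ∈ [1/84, 29/168)
j=7 picked index 7: u0 ∈ [-25/252, 31/504)
j=8 picked index 8: u0 ∈ [-25/504, 1/9)
intersection: [1/84, 1/24)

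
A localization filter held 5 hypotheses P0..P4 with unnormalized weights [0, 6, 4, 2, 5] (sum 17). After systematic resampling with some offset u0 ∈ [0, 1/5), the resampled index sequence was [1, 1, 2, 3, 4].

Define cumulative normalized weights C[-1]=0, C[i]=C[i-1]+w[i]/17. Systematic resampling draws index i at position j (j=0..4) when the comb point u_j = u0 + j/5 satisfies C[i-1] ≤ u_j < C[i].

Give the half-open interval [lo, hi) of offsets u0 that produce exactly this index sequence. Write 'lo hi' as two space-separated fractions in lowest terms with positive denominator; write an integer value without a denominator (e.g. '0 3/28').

0 9/85

C = [0, 6/17, 10/17, 12/17, 1]
j=0 picked index 1: u0 ∈ [0, 6/17)
j=1 picked index 1: u0 ∈ [-1/5, 13/85)
j=2 picked index 2: u0 ∈ [-4/85, 16/85)
j=3 picked index 3: u0 ∈ [-1/85, 9/85)
j=4 picked index 4: u0 ∈ [-8/85, 1/5)
intersection: [0, 9/85)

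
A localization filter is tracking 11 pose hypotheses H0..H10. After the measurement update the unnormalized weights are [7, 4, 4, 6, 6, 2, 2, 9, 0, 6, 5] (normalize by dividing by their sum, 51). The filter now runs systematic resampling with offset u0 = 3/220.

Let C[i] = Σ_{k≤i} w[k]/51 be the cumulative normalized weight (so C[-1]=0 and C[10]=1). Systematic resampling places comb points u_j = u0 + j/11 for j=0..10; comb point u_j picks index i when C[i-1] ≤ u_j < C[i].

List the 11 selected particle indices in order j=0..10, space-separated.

0 0 1 2 3 4 5 7 7 9 10

C = [7/51, 11/51, 5/17, 7/17, 9/17, 29/51, 31/51, 40/51, 40/51, 46/51, 1]
j=0: u_0=3/220 ∈ [0, 7/51) → index 0
j=1: u_1=23/220 ∈ [0, 7/51) → index 0
j=2: u_2=43/220 ∈ [7/51, 11/51) → index 1
j=3: u_3=63/220 ∈ [11/51, 5/17) → index 2
j=4: u_4=83/220 ∈ [5/17, 7/17) → index 3
j=5: u_5=103/220 ∈ [7/17, 9/17) → index 4
j=6: u_6=123/220 ∈ [9/17, 29/51) → index 5
j=7: u_7=13/20 ∈ [31/51, 40/51) → index 7
j=8: u_8=163/220 ∈ [31/51, 40/51) → index 7
j=9: u_9=183/220 ∈ [40/51, 46/51) → index 9
j=10: u_10=203/220 ∈ [46/51, 1) → index 10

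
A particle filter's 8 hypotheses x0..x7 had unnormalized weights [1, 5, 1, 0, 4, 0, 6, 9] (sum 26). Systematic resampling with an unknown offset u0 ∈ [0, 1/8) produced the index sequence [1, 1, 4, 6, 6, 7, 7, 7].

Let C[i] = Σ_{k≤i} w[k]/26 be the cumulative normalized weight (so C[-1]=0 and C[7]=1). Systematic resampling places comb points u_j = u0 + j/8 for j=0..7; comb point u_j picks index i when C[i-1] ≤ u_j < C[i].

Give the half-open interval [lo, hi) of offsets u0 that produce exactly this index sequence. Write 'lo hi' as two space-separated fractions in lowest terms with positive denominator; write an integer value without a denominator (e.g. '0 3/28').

C = [1/26, 3/13, 7/26, 7/26, 11/26, 11/26, 17/26, 1]
j=0 picked index 1: u0 ∈ [1/26, 3/13)
j=1 picked index 1: u0 ∈ [-9/104, 11/104)
j=2 picked index 4: u0 ∈ [1/52, 9/52)
j=3 picked index 6: u0 ∈ [5/104, 29/104)
j=4 picked index 6: u0 ∈ [-1/13, 2/13)
j=5 picked index 7: u0 ∈ [3/104, 3/8)
j=6 picked index 7: u0 ∈ [-5/52, 1/4)
j=7 picked index 7: u0 ∈ [-23/104, 1/8)
intersection: [5/104, 11/104)

5/104 11/104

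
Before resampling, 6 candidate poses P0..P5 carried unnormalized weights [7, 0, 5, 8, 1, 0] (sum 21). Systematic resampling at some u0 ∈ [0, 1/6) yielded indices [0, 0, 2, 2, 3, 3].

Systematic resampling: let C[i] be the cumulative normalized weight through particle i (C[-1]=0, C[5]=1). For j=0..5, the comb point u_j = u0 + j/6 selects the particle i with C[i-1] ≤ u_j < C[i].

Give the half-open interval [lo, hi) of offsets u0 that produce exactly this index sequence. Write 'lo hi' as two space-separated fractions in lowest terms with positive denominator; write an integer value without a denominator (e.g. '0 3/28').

0 1/14

C = [1/3, 1/3, 4/7, 20/21, 1, 1]
j=0 picked index 0: u0 ∈ [0, 1/3)
j=1 picked index 0: u0 ∈ [-1/6, 1/6)
j=2 picked index 2: u0 ∈ [0, 5/21)
j=3 picked index 2: u0 ∈ [-1/6, 1/14)
j=4 picked index 3: u0 ∈ [-2/21, 2/7)
j=5 picked index 3: u0 ∈ [-11/42, 5/42)
intersection: [0, 1/14)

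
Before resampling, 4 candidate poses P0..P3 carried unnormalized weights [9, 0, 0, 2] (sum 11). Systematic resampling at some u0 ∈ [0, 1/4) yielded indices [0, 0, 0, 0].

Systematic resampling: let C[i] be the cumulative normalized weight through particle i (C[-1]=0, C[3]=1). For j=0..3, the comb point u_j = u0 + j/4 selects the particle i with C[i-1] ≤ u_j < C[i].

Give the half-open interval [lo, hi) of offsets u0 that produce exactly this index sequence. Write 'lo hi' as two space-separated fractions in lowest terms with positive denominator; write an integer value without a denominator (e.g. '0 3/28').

0 3/44

C = [9/11, 9/11, 9/11, 1]
j=0 picked index 0: u0 ∈ [0, 9/11)
j=1 picked index 0: u0 ∈ [-1/4, 25/44)
j=2 picked index 0: u0 ∈ [-1/2, 7/22)
j=3 picked index 0: u0 ∈ [-3/4, 3/44)
intersection: [0, 3/44)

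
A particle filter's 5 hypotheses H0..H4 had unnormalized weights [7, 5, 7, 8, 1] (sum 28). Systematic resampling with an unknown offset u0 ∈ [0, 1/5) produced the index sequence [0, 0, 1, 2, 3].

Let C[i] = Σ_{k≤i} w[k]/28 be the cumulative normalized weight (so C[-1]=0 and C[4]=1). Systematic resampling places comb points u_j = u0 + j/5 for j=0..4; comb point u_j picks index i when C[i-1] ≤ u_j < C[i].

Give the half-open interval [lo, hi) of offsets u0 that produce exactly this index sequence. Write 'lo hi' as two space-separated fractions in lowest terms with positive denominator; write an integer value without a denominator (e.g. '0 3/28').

0 1/35

C = [1/4, 3/7, 19/28, 27/28, 1]
j=0 picked index 0: u0 ∈ [0, 1/4)
j=1 picked index 0: u0 ∈ [-1/5, 1/20)
j=2 picked index 1: u0 ∈ [-3/20, 1/35)
j=3 picked index 2: u0 ∈ [-6/35, 11/140)
j=4 picked index 3: u0 ∈ [-17/140, 23/140)
intersection: [0, 1/35)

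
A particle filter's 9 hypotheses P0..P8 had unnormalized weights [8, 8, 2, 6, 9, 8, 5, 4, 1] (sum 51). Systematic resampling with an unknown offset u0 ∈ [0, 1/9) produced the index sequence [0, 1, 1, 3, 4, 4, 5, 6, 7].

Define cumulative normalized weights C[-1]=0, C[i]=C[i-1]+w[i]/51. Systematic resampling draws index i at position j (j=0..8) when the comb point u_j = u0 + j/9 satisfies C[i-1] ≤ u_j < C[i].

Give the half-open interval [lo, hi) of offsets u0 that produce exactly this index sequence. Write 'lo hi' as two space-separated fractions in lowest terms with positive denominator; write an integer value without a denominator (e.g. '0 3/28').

C = [8/51, 16/51, 6/17, 8/17, 11/17, 41/51, 46/51, 50/51, 1]
j=0 picked index 0: u0 ∈ [0, 8/51)
j=1 picked index 1: u0 ∈ [7/153, 31/153)
j=2 picked index 1: u0 ∈ [-10/153, 14/153)
j=3 picked index 3: u0 ∈ [1/51, 7/51)
j=4 picked index 4: u0 ∈ [4/153, 31/153)
j=5 picked index 4: u0 ∈ [-13/153, 14/153)
j=6 picked index 5: u0 ∈ [-1/51, 7/51)
j=7 picked index 6: u0 ∈ [4/153, 19/153)
j=8 picked index 7: u0 ∈ [2/153, 14/153)
intersection: [7/153, 14/153)

7/153 14/153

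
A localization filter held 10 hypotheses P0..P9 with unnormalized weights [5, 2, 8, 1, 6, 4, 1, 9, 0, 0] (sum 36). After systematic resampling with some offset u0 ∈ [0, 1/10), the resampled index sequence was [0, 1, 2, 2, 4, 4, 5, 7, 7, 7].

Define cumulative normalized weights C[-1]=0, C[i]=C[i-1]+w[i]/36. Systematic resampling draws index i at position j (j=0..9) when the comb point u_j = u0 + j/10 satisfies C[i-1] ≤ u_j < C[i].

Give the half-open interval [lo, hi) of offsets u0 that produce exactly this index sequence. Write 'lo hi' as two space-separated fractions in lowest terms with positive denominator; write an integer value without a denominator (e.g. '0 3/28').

C = [5/36, 7/36, 5/12, 4/9, 11/18, 13/18, 3/4, 1, 1, 1]
j=0 picked index 0: u0 ∈ [0, 5/36)
j=1 picked index 1: u0 ∈ [7/180, 17/180)
j=2 picked index 2: u0 ∈ [-1/180, 13/60)
j=3 picked index 2: u0 ∈ [-19/180, 7/60)
j=4 picked index 4: u0 ∈ [2/45, 19/90)
j=5 picked index 4: u0 ∈ [-1/18, 1/9)
j=6 picked index 5: u0 ∈ [1/90, 11/90)
j=7 picked index 7: u0 ∈ [1/20, 3/10)
j=8 picked index 7: u0 ∈ [-1/20, 1/5)
j=9 picked index 7: u0 ∈ [-3/20, 1/10)
intersection: [1/20, 17/180)

1/20 17/180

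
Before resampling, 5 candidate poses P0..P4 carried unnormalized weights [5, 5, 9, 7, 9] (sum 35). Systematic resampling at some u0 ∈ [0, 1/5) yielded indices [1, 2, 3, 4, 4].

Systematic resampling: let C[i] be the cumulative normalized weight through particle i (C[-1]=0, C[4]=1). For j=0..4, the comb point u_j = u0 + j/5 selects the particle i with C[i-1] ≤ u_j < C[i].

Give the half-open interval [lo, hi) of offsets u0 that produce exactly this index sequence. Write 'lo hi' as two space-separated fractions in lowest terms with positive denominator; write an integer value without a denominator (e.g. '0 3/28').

C = [1/7, 2/7, 19/35, 26/35, 1]
j=0 picked index 1: u0 ∈ [1/7, 2/7)
j=1 picked index 2: u0 ∈ [3/35, 12/35)
j=2 picked index 3: u0 ∈ [1/7, 12/35)
j=3 picked index 4: u0 ∈ [1/7, 2/5)
j=4 picked index 4: u0 ∈ [-2/35, 1/5)
intersection: [1/7, 1/5)

1/7 1/5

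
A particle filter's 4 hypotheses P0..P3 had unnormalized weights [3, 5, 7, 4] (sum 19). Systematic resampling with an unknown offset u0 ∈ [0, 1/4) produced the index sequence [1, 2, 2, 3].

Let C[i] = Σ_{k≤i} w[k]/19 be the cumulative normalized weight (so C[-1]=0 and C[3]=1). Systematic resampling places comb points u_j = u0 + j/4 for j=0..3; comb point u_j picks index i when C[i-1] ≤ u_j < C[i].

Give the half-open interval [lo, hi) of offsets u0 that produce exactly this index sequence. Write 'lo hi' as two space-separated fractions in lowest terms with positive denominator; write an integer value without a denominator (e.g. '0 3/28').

C = [3/19, 8/19, 15/19, 1]
j=0 picked index 1: u0 ∈ [3/19, 8/19)
j=1 picked index 2: u0 ∈ [13/76, 41/76)
j=2 picked index 2: u0 ∈ [-3/38, 11/38)
j=3 picked index 3: u0 ∈ [3/76, 1/4)
intersection: [13/76, 1/4)

13/76 1/4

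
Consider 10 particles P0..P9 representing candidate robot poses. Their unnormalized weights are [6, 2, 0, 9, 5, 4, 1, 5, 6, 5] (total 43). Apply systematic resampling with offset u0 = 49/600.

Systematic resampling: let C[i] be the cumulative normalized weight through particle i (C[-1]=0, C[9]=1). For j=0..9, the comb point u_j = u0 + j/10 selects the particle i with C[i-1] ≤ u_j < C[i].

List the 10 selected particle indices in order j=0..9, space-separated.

C = [6/43, 8/43, 8/43, 17/43, 22/43, 26/43, 27/43, 32/43, 38/43, 1]
j=0: u_0=49/600 ∈ [0, 6/43) → index 0
j=1: u_1=109/600 ∈ [6/43, 8/43) → index 1
j=2: u_2=169/600 ∈ [8/43, 17/43) → index 3
j=3: u_3=229/600 ∈ [8/43, 17/43) → index 3
j=4: u_4=289/600 ∈ [17/43, 22/43) → index 4
j=5: u_5=349/600 ∈ [22/43, 26/43) → index 5
j=6: u_6=409/600 ∈ [27/43, 32/43) → index 7
j=7: u_7=469/600 ∈ [32/43, 38/43) → index 8
j=8: u_8=529/600 ∈ [32/43, 38/43) → index 8
j=9: u_9=589/600 ∈ [38/43, 1) → index 9

0 1 3 3 4 5 7 8 8 9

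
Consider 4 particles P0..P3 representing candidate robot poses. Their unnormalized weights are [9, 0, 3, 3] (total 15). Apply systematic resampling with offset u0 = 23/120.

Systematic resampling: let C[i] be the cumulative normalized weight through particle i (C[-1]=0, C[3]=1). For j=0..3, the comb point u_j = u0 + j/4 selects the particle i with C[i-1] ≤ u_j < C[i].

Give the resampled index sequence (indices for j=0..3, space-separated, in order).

C = [3/5, 3/5, 4/5, 1]
j=0: u_0=23/120 ∈ [0, 3/5) → index 0
j=1: u_1=53/120 ∈ [0, 3/5) → index 0
j=2: u_2=83/120 ∈ [3/5, 4/5) → index 2
j=3: u_3=113/120 ∈ [4/5, 1) → index 3

0 0 2 3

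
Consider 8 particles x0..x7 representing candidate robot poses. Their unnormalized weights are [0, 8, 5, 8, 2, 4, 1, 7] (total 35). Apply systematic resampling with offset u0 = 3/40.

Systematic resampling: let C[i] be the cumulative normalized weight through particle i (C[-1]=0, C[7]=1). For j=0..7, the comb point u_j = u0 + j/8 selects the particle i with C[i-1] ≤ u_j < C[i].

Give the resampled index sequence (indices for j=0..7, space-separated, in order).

C = [0, 8/35, 13/35, 3/5, 23/35, 27/35, 4/5, 1]
j=0: u_0=3/40 ∈ [0, 8/35) → index 1
j=1: u_1=1/5 ∈ [0, 8/35) → index 1
j=2: u_2=13/40 ∈ [8/35, 13/35) → index 2
j=3: u_3=9/20 ∈ [13/35, 3/5) → index 3
j=4: u_4=23/40 ∈ [13/35, 3/5) → index 3
j=5: u_5=7/10 ∈ [23/35, 27/35) → index 5
j=6: u_6=33/40 ∈ [4/5, 1) → index 7
j=7: u_7=19/20 ∈ [4/5, 1) → index 7

1 1 2 3 3 5 7 7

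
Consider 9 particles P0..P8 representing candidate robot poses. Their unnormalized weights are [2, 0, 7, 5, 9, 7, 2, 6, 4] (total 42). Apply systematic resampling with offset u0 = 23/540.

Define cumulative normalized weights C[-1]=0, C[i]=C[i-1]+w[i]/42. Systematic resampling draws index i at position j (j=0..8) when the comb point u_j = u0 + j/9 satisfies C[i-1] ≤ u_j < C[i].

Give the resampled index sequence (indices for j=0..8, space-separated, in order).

0 2 3 4 4 5 5 7 8

C = [1/21, 1/21, 3/14, 1/3, 23/42, 5/7, 16/21, 19/21, 1]
j=0: u_0=23/540 ∈ [0, 1/21) → index 0
j=1: u_1=83/540 ∈ [1/21, 3/14) → index 2
j=2: u_2=143/540 ∈ [3/14, 1/3) → index 3
j=3: u_3=203/540 ∈ [1/3, 23/42) → index 4
j=4: u_4=263/540 ∈ [1/3, 23/42) → index 4
j=5: u_5=323/540 ∈ [23/42, 5/7) → index 5
j=6: u_6=383/540 ∈ [23/42, 5/7) → index 5
j=7: u_7=443/540 ∈ [16/21, 19/21) → index 7
j=8: u_8=503/540 ∈ [19/21, 1) → index 8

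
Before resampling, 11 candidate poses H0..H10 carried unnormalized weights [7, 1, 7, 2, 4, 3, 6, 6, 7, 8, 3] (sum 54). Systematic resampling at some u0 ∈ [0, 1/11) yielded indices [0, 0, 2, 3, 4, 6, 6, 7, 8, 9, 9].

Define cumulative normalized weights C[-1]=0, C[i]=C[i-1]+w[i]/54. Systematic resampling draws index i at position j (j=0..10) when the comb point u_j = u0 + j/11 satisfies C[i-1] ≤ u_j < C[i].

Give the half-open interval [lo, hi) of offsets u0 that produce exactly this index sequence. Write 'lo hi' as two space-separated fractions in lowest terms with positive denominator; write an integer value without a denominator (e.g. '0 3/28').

1/198 1/99

C = [7/54, 4/27, 5/18, 17/54, 7/18, 4/9, 5/9, 2/3, 43/54, 17/18, 1]
j=0 picked index 0: u0 ∈ [0, 7/54)
j=1 picked index 0: u0 ∈ [-1/11, 23/594)
j=2 picked index 2: u0 ∈ [-10/297, 19/198)
j=3 picked index 3: u0 ∈ [1/198, 25/594)
j=4 picked index 4: u0 ∈ [-29/594, 5/198)
j=5 picked index 6: u0 ∈ [-1/99, 10/99)
j=6 picked index 6: u0 ∈ [-10/99, 1/99)
j=7 picked index 7: u0 ∈ [-8/99, 1/33)
j=8 picked index 8: u0 ∈ [-2/33, 41/594)
j=9 picked index 9: u0 ∈ [-13/594, 25/198)
j=10 picked index 9: u0 ∈ [-67/594, 7/198)
intersection: [1/198, 1/99)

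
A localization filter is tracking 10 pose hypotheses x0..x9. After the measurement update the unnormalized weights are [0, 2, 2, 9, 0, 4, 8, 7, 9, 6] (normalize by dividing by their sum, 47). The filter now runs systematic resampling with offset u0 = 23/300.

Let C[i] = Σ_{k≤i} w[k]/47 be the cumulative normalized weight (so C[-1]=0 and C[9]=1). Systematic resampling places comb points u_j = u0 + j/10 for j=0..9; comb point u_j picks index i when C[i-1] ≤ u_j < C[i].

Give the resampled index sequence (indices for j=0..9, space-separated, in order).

C = [0, 2/47, 4/47, 13/47, 13/47, 17/47, 25/47, 32/47, 41/47, 1]
j=0: u_0=23/300 ∈ [2/47, 4/47) → index 2
j=1: u_1=53/300 ∈ [4/47, 13/47) → index 3
j=2: u_2=83/300 ∈ [13/47, 17/47) → index 5
j=3: u_3=113/300 ∈ [17/47, 25/47) → index 6
j=4: u_4=143/300 ∈ [17/47, 25/47) → index 6
j=5: u_5=173/300 ∈ [25/47, 32/47) → index 7
j=6: u_6=203/300 ∈ [25/47, 32/47) → index 7
j=7: u_7=233/300 ∈ [32/47, 41/47) → index 8
j=8: u_8=263/300 ∈ [41/47, 1) → index 9
j=9: u_9=293/300 ∈ [41/47, 1) → index 9

2 3 5 6 6 7 7 8 9 9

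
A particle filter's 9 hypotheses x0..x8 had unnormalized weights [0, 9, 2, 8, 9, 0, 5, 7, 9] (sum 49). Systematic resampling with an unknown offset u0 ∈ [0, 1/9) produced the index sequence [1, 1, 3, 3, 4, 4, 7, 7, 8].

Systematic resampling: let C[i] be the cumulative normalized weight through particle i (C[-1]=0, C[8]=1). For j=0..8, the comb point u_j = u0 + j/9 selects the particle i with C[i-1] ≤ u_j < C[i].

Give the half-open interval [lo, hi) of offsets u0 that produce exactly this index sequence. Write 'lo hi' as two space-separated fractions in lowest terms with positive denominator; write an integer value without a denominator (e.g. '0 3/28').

C = [0, 9/49, 11/49, 19/49, 4/7, 4/7, 33/49, 40/49, 1]
j=0 picked index 1: u0 ∈ [0, 9/49)
j=1 picked index 1: u0 ∈ [-1/9, 32/441)
j=2 picked index 3: u0 ∈ [1/441, 73/441)
j=3 picked index 3: u0 ∈ [-16/147, 8/147)
j=4 picked index 4: u0 ∈ [-25/441, 8/63)
j=5 picked index 4: u0 ∈ [-74/441, 1/63)
j=6 picked index 7: u0 ∈ [1/147, 22/147)
j=7 picked index 7: u0 ∈ [-46/441, 17/441)
j=8 picked index 8: u0 ∈ [-32/441, 1/9)
intersection: [1/147, 1/63)

1/147 1/63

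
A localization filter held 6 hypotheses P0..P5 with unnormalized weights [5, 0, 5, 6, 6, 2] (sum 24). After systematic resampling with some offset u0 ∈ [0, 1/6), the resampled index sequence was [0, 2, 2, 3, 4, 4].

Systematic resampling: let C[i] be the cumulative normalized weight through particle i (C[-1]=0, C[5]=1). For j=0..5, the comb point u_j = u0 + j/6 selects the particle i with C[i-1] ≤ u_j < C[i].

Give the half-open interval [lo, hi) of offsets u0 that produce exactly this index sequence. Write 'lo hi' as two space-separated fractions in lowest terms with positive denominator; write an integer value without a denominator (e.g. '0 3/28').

C = [5/24, 5/24, 5/12, 2/3, 11/12, 1]
j=0 picked index 0: u0 ∈ [0, 5/24)
j=1 picked index 2: u0 ∈ [1/24, 1/4)
j=2 picked index 2: u0 ∈ [-1/8, 1/12)
j=3 picked index 3: u0 ∈ [-1/12, 1/6)
j=4 picked index 4: u0 ∈ [0, 1/4)
j=5 picked index 4: u0 ∈ [-1/6, 1/12)
intersection: [1/24, 1/12)

1/24 1/12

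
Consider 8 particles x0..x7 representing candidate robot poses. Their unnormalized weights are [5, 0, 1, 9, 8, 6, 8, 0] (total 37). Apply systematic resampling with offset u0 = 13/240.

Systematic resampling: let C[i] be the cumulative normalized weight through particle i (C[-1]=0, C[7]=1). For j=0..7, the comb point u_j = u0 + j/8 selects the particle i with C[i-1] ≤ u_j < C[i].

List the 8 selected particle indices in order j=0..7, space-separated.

C = [5/37, 5/37, 6/37, 15/37, 23/37, 29/37, 1, 1]
j=0: u_0=13/240 ∈ [0, 5/37) → index 0
j=1: u_1=43/240 ∈ [6/37, 15/37) → index 3
j=2: u_2=73/240 ∈ [6/37, 15/37) → index 3
j=3: u_3=103/240 ∈ [15/37, 23/37) → index 4
j=4: u_4=133/240 ∈ [15/37, 23/37) → index 4
j=5: u_5=163/240 ∈ [23/37, 29/37) → index 5
j=6: u_6=193/240 ∈ [29/37, 1) → index 6
j=7: u_7=223/240 ∈ [29/37, 1) → index 6

0 3 3 4 4 5 6 6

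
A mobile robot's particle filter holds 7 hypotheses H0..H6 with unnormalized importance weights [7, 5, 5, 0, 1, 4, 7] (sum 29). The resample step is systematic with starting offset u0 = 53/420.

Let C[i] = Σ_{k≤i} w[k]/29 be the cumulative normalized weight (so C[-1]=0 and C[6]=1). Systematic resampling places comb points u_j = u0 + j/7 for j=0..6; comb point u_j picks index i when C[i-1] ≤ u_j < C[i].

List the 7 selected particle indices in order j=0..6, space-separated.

0 1 1 2 5 6 6

C = [7/29, 12/29, 17/29, 17/29, 18/29, 22/29, 1]
j=0: u_0=53/420 ∈ [0, 7/29) → index 0
j=1: u_1=113/420 ∈ [7/29, 12/29) → index 1
j=2: u_2=173/420 ∈ [7/29, 12/29) → index 1
j=3: u_3=233/420 ∈ [12/29, 17/29) → index 2
j=4: u_4=293/420 ∈ [18/29, 22/29) → index 5
j=5: u_5=353/420 ∈ [22/29, 1) → index 6
j=6: u_6=59/60 ∈ [22/29, 1) → index 6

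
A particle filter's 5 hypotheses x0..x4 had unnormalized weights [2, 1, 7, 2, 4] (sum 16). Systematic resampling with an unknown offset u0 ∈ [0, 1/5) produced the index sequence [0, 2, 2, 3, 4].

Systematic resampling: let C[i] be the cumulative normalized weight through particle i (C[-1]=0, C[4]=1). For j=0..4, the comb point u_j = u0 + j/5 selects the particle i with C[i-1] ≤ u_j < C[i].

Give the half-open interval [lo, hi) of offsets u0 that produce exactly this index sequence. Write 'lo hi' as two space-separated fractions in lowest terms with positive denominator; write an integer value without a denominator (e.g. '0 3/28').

1/40 1/8

C = [1/8, 3/16, 5/8, 3/4, 1]
j=0 picked index 0: u0 ∈ [0, 1/8)
j=1 picked index 2: u0 ∈ [-1/80, 17/40)
j=2 picked index 2: u0 ∈ [-17/80, 9/40)
j=3 picked index 3: u0 ∈ [1/40, 3/20)
j=4 picked index 4: u0 ∈ [-1/20, 1/5)
intersection: [1/40, 1/8)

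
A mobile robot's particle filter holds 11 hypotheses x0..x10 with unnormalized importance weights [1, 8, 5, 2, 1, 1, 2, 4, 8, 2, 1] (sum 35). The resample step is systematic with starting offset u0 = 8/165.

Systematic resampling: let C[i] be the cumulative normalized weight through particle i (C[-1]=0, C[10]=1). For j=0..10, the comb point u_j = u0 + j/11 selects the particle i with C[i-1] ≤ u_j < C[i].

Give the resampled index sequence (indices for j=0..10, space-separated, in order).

C = [1/35, 9/35, 2/5, 16/35, 17/35, 18/35, 4/7, 24/35, 32/35, 34/35, 1]
j=0: u_0=8/165 ∈ [1/35, 9/35) → index 1
j=1: u_1=23/165 ∈ [1/35, 9/35) → index 1
j=2: u_2=38/165 ∈ [1/35, 9/35) → index 1
j=3: u_3=53/165 ∈ [9/35, 2/5) → index 2
j=4: u_4=68/165 ∈ [2/5, 16/35) → index 3
j=5: u_5=83/165 ∈ [17/35, 18/35) → index 5
j=6: u_6=98/165 ∈ [4/7, 24/35) → index 7
j=7: u_7=113/165 ∈ [4/7, 24/35) → index 7
j=8: u_8=128/165 ∈ [24/35, 32/35) → index 8
j=9: u_9=13/15 ∈ [24/35, 32/35) → index 8
j=10: u_10=158/165 ∈ [32/35, 34/35) → index 9

1 1 1 2 3 5 7 7 8 8 9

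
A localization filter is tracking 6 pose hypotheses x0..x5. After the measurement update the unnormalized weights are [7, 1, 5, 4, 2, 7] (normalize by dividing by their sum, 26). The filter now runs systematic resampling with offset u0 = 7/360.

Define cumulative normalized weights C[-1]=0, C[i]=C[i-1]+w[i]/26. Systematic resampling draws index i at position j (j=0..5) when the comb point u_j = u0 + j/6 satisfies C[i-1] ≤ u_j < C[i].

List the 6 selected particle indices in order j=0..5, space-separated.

0 0 2 3 4 5

C = [7/26, 4/13, 1/2, 17/26, 19/26, 1]
j=0: u_0=7/360 ∈ [0, 7/26) → index 0
j=1: u_1=67/360 ∈ [0, 7/26) → index 0
j=2: u_2=127/360 ∈ [4/13, 1/2) → index 2
j=3: u_3=187/360 ∈ [1/2, 17/26) → index 3
j=4: u_4=247/360 ∈ [17/26, 19/26) → index 4
j=5: u_5=307/360 ∈ [19/26, 1) → index 5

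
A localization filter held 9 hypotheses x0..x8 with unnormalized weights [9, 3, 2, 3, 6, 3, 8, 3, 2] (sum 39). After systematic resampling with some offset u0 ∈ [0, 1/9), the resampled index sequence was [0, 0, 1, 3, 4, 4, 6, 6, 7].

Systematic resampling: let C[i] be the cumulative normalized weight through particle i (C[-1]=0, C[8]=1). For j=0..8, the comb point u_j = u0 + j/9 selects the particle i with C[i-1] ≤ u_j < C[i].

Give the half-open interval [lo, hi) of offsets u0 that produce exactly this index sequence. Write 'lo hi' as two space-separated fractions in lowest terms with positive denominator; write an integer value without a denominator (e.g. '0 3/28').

1/39 4/117

C = [3/13, 4/13, 14/39, 17/39, 23/39, 2/3, 34/39, 37/39, 1]
j=0 picked index 0: u0 ∈ [0, 3/13)
j=1 picked index 0: u0 ∈ [-1/9, 14/117)
j=2 picked index 1: u0 ∈ [1/117, 10/117)
j=3 picked index 3: u0 ∈ [1/39, 4/39)
j=4 picked index 4: u0 ∈ [-1/117, 17/117)
j=5 picked index 4: u0 ∈ [-14/117, 4/117)
j=6 picked index 6: u0 ∈ [0, 8/39)
j=7 picked index 6: u0 ∈ [-1/9, 11/117)
j=8 picked index 7: u0 ∈ [-2/117, 7/117)
intersection: [1/39, 4/117)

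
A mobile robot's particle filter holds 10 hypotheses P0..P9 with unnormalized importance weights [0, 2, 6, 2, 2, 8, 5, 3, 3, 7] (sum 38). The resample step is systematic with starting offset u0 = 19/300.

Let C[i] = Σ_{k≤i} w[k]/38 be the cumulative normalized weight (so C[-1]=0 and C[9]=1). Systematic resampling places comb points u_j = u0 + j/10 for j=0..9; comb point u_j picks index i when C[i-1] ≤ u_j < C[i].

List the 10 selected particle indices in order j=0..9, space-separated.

C = [0, 1/19, 4/19, 5/19, 6/19, 10/19, 25/38, 14/19, 31/38, 1]
j=0: u_0=19/300 ∈ [1/19, 4/19) → index 2
j=1: u_1=49/300 ∈ [1/19, 4/19) → index 2
j=2: u_2=79/300 ∈ [5/19, 6/19) → index 4
j=3: u_3=109/300 ∈ [6/19, 10/19) → index 5
j=4: u_4=139/300 ∈ [6/19, 10/19) → index 5
j=5: u_5=169/300 ∈ [10/19, 25/38) → index 6
j=6: u_6=199/300 ∈ [25/38, 14/19) → index 7
j=7: u_7=229/300 ∈ [14/19, 31/38) → index 8
j=8: u_8=259/300 ∈ [31/38, 1) → index 9
j=9: u_9=289/300 ∈ [31/38, 1) → index 9

2 2 4 5 5 6 7 8 9 9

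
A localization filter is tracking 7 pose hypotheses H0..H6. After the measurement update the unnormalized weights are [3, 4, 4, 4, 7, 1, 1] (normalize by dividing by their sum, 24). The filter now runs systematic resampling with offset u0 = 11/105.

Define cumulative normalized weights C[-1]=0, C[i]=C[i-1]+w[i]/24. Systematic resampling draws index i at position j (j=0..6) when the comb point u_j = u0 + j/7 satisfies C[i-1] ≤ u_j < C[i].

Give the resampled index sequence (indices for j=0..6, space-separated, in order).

C = [1/8, 7/24, 11/24, 5/8, 11/12, 23/24, 1]
j=0: u_0=11/105 ∈ [0, 1/8) → index 0
j=1: u_1=26/105 ∈ [1/8, 7/24) → index 1
j=2: u_2=41/105 ∈ [7/24, 11/24) → index 2
j=3: u_3=8/15 ∈ [11/24, 5/8) → index 3
j=4: u_4=71/105 ∈ [5/8, 11/12) → index 4
j=5: u_5=86/105 ∈ [5/8, 11/12) → index 4
j=6: u_6=101/105 ∈ [23/24, 1) → index 6

0 1 2 3 4 4 6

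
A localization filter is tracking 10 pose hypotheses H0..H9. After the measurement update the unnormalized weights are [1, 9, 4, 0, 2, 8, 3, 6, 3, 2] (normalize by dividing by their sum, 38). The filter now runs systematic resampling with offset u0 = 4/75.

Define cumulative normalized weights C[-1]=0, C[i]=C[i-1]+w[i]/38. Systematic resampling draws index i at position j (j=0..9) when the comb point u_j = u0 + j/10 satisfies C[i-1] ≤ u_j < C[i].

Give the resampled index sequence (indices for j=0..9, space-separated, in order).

C = [1/38, 5/19, 7/19, 7/19, 8/19, 12/19, 27/38, 33/38, 18/19, 1]
j=0: u_0=4/75 ∈ [1/38, 5/19) → index 1
j=1: u_1=23/150 ∈ [1/38, 5/19) → index 1
j=2: u_2=19/75 ∈ [1/38, 5/19) → index 1
j=3: u_3=53/150 ∈ [5/19, 7/19) → index 2
j=4: u_4=34/75 ∈ [8/19, 12/19) → index 5
j=5: u_5=83/150 ∈ [8/19, 12/19) → index 5
j=6: u_6=49/75 ∈ [12/19, 27/38) → index 6
j=7: u_7=113/150 ∈ [27/38, 33/38) → index 7
j=8: u_8=64/75 ∈ [27/38, 33/38) → index 7
j=9: u_9=143/150 ∈ [18/19, 1) → index 9

1 1 1 2 5 5 6 7 7 9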